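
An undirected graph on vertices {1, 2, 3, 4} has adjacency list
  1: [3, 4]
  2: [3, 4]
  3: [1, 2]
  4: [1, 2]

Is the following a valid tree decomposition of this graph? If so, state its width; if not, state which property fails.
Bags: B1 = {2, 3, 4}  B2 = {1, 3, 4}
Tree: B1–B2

Yes; width 2.

Vertex coverage: the bags together contain {1, 2, 3, 4}, the full vertex set. Edge coverage: each edge of G has both endpoints in at least one bag. Running intersection: for every vertex, the bags containing it form a connected subtree. All three properties hold, so this is a valid tree decomposition of width max|bag| − 1 = 2, and hence tw(G) ≤ 2.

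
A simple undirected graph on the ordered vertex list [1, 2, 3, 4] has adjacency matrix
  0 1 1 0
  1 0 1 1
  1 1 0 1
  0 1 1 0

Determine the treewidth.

A width-2 tree decomposition is:
Bags: B1 = {2, 3, 4}  B2 = {1, 2, 3}
Tree: B1–B2
The largest bag has 3 vertices, giving width 2; this decomposition certifies tw(G) ≤ 2. Conversely, {1, 2, 3} is a clique of size 3, and the vertices of any clique must share a bag in every tree decomposition; so some bag has ≥ 3 vertices and tw(G) ≥ 2. The upper and lower bounds meet at 2, so that is the treewidth.

2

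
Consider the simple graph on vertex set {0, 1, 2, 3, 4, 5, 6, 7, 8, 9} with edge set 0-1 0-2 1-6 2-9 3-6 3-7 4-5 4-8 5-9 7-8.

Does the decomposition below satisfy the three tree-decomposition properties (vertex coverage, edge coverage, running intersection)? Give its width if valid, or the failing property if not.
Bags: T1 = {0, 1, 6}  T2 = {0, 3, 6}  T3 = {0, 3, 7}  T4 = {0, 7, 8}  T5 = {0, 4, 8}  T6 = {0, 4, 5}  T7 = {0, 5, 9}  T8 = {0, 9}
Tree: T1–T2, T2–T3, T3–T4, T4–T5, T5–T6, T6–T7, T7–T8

No — vertex 2 appears in no bag.

A tree decomposition must satisfy three properties: every vertex lies in some bag; for every edge, both endpoints lie together in some bag; and for every vertex, the bags containing it form a connected subtree. Here vertex 2 appears in no bag, so the decomposition is invalid.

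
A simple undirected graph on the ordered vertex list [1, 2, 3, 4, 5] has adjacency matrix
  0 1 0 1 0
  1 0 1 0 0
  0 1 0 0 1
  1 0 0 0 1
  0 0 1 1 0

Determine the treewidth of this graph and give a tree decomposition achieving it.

Every bag has size at most 3, so the width is 3 − 1 = 2 and tw(G) ≤ 2. Since 5–4–1–2–3–5 is a cycle in G, G is not acyclic. Forests are exactly the graphs of treewidth ≤ 1, so tw(G) ≥ 2. Therefore the treewidth is 2.

Treewidth 2.
Bags: B1 = {1, 4, 5}  B2 = {1, 2, 5}  B3 = {2, 3, 5}
Tree: B1–B2, B2–B3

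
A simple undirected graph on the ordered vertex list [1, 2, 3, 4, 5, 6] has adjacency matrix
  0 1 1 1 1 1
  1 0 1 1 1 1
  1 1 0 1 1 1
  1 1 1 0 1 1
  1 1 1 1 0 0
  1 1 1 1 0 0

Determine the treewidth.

A width-4 tree decomposition is:
Bags: B1 = {1, 2, 3, 4, 6}  B2 = {1, 2, 3, 4, 5}
Tree: B1–B2
Every bag has size at most 5, so the width is 5 − 1 = 4 and tw(G) ≤ 4. Conversely, {1, 2, 3, 4, 5} is a clique of size 5, and the vertices of any clique must share a bag in every tree decomposition; so some bag has ≥ 5 vertices and tw(G) ≥ 4. Hence tw(G) = 4 exactly.

4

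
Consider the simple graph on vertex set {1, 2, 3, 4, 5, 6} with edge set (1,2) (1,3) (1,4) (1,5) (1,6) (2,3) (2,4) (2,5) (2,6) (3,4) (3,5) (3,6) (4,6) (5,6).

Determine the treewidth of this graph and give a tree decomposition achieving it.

Every bag has size at most 5, so the width is 5 − 1 = 4 and tw(G) ≤ 4. Conversely, {1, 2, 3, 4, 6} is a clique of size 5, and the vertices of any clique must share a bag in every tree decomposition; so some bag has ≥ 5 vertices and tw(G) ≥ 4. Combining the bounds, tw(G) = 4.

Treewidth 4.
One such decomposition:
Bags: B1 = {1, 2, 3, 5, 6}  B2 = {1, 2, 3, 4, 6}
Tree: B1–B2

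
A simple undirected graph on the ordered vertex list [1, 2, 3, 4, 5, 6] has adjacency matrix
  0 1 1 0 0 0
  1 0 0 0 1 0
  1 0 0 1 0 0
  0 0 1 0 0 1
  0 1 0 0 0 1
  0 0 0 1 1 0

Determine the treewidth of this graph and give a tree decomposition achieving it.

The largest bag has 3 vertices, giving width 2; this decomposition certifies tw(G) ≤ 2. Since 4–3–1–2–5–6–4 is a cycle in G, G is not acyclic. Forests are exactly the graphs of treewidth ≤ 1, so tw(G) ≥ 2. Hence tw(G) = 2 exactly.

Treewidth 2.
One optimal decomposition is:
Bags: B1 = {1, 3, 4}  B2 = {1, 2, 4}  B3 = {2, 4, 5}  B4 = {4, 5, 6}
Tree: B1–B2, B2–B3, B3–B4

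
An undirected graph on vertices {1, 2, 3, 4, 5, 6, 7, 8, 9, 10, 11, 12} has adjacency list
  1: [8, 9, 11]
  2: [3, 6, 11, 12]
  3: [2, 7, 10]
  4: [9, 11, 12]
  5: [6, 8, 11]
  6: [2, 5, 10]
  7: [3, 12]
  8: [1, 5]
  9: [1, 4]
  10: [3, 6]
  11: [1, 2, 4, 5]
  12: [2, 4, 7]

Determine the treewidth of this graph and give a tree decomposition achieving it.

Treewidth 3.
One such decomposition:
Bags: B1 = {3, 7, 10, 12}  B2 = {2, 3, 10, 12}  B3 = {2, 6, 10, 12}  B4 = {2, 4, 6, 12}  B5 = {2, 4, 6, 11}  B6 = {4, 5, 6, 11}  B7 = {4, 5, 9, 11}  B8 = {1, 5, 9, 11}  B9 = {1, 5, 8, 9}
Tree: B1–B2, B2–B3, B3–B4, B4–B5, B5–B6, B6–B7, B7–B8, B8–B9

Each bag holds 4 vertices, so the decomposition has width 3, which upper-bounds the treewidth. For the lower bound: the 4 vertex sets {3,7,10}, {12}, {2}, {4,5,6,11} are disjoint, each induces a connected subgraph, and every pair is joined by at least one edge of G. Contracting each set to a single vertex therefore yields K_{4} as a minor, and since treewidth is minor-monotone, tw(G) ≥ tw(K_{4}) = 3. Therefore the treewidth is 3.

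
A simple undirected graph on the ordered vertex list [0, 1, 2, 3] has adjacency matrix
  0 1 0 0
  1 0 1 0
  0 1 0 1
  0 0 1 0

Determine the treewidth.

1

A width-1 tree decomposition is:
Bags: B1 = {2, 3}  B2 = {1, 2}  B3 = {0, 1}
Tree: B1–B2, B2–B3
Each bag holds 2 vertices, so the decomposition has width 1, which upper-bounds the treewidth. G has an edge, so its treewidth is at least 1. Therefore the treewidth is 1.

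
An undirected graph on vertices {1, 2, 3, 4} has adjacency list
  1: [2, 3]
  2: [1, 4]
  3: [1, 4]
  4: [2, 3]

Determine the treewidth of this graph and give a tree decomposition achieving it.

Treewidth 2.
One optimal decomposition is:
Bags: B1 = {1, 2, 3}  B2 = {2, 3, 4}
Tree: B1–B2

Each bag holds 3 vertices, so the decomposition has width 2, which upper-bounds the treewidth. Since 2–1–3–4–2 is a cycle in G, G is not acyclic. Forests are exactly the graphs of treewidth ≤ 1, so tw(G) ≥ 2. Therefore the treewidth is 2.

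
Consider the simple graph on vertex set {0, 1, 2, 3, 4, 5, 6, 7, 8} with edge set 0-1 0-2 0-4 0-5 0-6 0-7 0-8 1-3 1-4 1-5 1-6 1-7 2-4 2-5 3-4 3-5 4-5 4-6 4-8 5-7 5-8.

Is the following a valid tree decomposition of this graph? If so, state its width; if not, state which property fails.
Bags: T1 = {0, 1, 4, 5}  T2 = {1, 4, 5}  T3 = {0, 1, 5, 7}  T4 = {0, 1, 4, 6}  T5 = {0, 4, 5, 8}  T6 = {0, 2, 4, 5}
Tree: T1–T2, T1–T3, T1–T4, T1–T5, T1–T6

No — vertex 3 appears in no bag.

A tree decomposition must satisfy three properties: every vertex lies in some bag; for every edge, both endpoints lie together in some bag; and for every vertex, the bags containing it form a connected subtree. Here vertex 3 appears in no bag, so the decomposition is invalid.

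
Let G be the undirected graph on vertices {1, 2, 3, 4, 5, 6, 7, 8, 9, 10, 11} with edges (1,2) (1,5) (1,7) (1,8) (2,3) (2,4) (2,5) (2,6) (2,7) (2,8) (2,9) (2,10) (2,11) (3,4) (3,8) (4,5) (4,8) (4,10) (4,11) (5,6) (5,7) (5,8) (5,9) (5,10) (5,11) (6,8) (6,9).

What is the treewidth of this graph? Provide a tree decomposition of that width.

Treewidth 3.
Bags: B1 = {2, 3, 4, 8}  B2 = {2, 4, 5, 8}  B3 = {2, 5, 6, 8}  B4 = {2, 4, 5, 10}  B5 = {2, 5, 6, 9}  B6 = {1, 2, 5, 8}  B7 = {1, 2, 5, 7}  B8 = {2, 4, 5, 11}
Tree: B1–B2, B2–B3, B2–B4, B3–B5, B3–B6, B6–B7, B2–B8

Each bag holds 4 vertices, so the decomposition has width 3, which upper-bounds the treewidth. On the other hand G contains the 4-clique {2, 3, 4, 8}. A clique must lie in a single bag of any decomposition, so no decomposition can have width below 3. Therefore the treewidth is 3.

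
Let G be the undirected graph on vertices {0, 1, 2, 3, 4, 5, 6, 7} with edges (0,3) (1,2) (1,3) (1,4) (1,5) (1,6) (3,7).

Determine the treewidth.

A width-1 tree decomposition is:
Bags: B1 = {1, 2}  B2 = {1, 3}  B3 = {0, 3}  B4 = {3, 7}  B5 = {1, 4}  B6 = {1, 6}  B7 = {1, 5}
Tree: B1–B2, B2–B3, B3–B4, B2–B5, B1–B6, B6–B7
The largest bag has 2 vertices, giving width 1; this decomposition certifies tw(G) ≤ 1. G has an edge, so its treewidth is at least 1. Combining the bounds, tw(G) = 1.

1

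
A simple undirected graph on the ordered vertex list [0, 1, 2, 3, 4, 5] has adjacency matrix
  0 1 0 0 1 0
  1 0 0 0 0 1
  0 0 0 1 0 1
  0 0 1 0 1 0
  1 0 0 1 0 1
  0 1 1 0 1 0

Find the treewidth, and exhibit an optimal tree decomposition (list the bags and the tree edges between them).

The largest bag has 3 vertices, giving width 2; this decomposition certifies tw(G) ≤ 2. The edges 0–1–5–4–0 form a cycle, so G is not a tree and its treewidth is at least 2. The upper and lower bounds meet at 2, so that is the treewidth.

Treewidth 2.
One optimal decomposition is:
Bags: B1 = {0, 1, 4}  B2 = {1, 4, 5}  B3 = {3, 4, 5}  B4 = {2, 3, 5}
Tree: B1–B2, B2–B3, B3–B4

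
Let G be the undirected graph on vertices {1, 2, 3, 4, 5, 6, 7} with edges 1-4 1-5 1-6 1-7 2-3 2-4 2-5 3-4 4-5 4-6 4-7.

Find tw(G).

A width-2 tree decomposition is:
Bags: B1 = {2, 3, 4}  B2 = {2, 4, 5}  B3 = {1, 4, 5}  B4 = {1, 4, 7}  B5 = {1, 4, 6}
Tree: B1–B2, B2–B3, B3–B4, B3–B5
Each bag holds 3 vertices, so the decomposition has width 2, which upper-bounds the treewidth. On the other hand G contains the 3-clique {1, 4, 5}. A clique must lie in a single bag of any decomposition, so no decomposition can have width below 2. Combining the bounds, tw(G) = 2.

2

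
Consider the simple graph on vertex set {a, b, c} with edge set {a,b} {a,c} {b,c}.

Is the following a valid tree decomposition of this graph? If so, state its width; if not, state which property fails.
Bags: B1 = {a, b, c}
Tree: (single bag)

Yes; width 2.

Checking the three conditions: (i) the bags cover all of {a, b, c}; (ii) for each edge, some bag contains both endpoints; (iii) the bags containing any fixed vertex form a subtree. All hold, so the decomposition is valid with width 3 − 1 = 2.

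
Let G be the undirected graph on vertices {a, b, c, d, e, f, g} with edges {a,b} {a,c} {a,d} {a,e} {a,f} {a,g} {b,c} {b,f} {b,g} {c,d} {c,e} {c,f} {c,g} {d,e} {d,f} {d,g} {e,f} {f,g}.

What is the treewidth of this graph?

4

A width-4 tree decomposition is:
Bags: B1 = {a, b, c, f, g}  B2 = {a, c, d, f, g}  B3 = {a, c, d, e, f}
Tree: B1–B2, B2–B3
Every bag has size at most 5, so the width is 5 − 1 = 4 and tw(G) ≤ 4. For the lower bound, the 5 vertices {a, c, d, f, g} are pairwise adjacent, and any tree decomposition puts a clique entirely inside one bag — forcing width ≥ 4. Hence tw(G) = 4 exactly.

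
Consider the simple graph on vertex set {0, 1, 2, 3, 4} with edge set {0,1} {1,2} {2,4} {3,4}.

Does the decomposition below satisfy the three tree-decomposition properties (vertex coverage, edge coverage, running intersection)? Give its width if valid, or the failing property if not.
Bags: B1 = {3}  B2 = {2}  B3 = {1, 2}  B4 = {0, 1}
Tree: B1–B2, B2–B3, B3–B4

A tree decomposition must satisfy three properties: every vertex lies in some bag; for every edge, both endpoints lie together in some bag; and for every vertex, the bags containing it form a connected subtree. Here vertex 4 appears in no bag, so the decomposition is invalid.

No — vertex 4 appears in no bag.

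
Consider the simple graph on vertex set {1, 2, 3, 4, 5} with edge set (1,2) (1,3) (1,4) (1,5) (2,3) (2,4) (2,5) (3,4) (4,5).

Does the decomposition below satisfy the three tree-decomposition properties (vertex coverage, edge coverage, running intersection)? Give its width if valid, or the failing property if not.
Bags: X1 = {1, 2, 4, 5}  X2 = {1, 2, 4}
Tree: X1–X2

No — vertex 3 appears in no bag.

A tree decomposition must satisfy three properties: every vertex lies in some bag; for every edge, both endpoints lie together in some bag; and for every vertex, the bags containing it form a connected subtree. Here vertex 3 appears in no bag, so the decomposition is invalid.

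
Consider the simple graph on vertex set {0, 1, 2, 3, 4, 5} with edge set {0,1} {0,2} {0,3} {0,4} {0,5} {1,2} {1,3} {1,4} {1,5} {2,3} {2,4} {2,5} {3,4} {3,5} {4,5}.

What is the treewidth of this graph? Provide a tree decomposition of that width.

A single bag containing all 6 vertices is trivially a valid decomposition of width 5. For the lower bound, the 6 vertices {0, 1, 2, 3, 4, 5} are pairwise adjacent, and any tree decomposition puts a clique entirely inside one bag — forcing width ≥ 5. Combining the bounds, tw(G) = 5.

Treewidth 5.
Bags: B1 = {0, 1, 2, 3, 4, 5}
Tree: (single bag)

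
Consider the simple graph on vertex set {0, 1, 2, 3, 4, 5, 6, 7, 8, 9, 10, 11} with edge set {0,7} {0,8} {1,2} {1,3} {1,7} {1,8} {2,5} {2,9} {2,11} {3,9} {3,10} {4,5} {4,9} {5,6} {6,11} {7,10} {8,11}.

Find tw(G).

3

A width-3 tree decomposition is:
Bags: B1 = {4, 5, 6, 11}  B2 = {2, 4, 5, 11}  B3 = {2, 4, 9, 11}  B4 = {2, 8, 9, 11}  B5 = {1, 2, 8, 9}  B6 = {1, 3, 8, 9}  B7 = {0, 1, 3, 8}  B8 = {0, 1, 3, 7}  B9 = {0, 3, 7, 10}
Tree: B1–B2, B2–B3, B3–B4, B4–B5, B5–B6, B6–B7, B7–B8, B8–B9
Each bag holds 4 vertices, so the decomposition has width 3, which upper-bounds the treewidth. For the lower bound: the 4 vertex sets {4,5,6}, {11}, {2}, {1,3,8,9} are disjoint, each induces a connected subgraph, and every pair is joined by at least one edge of G. Contracting each set to a single vertex therefore yields K_{4} as a minor, and since treewidth is minor-monotone, tw(G) ≥ tw(K_{4}) = 3. The upper and lower bounds meet at 3, so that is the treewidth.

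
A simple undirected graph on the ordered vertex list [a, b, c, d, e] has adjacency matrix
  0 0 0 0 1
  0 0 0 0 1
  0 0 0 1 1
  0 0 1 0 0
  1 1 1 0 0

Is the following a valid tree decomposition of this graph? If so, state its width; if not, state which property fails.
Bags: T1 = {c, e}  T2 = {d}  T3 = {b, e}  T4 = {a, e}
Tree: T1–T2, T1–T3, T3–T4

No — edge (c,d) lies in no bag.

A tree decomposition must satisfy three properties: every vertex lies in some bag; for every edge, both endpoints lie together in some bag; and for every vertex, the bags containing it form a connected subtree. Here edge (c,d) lies in no bag, so the decomposition is invalid.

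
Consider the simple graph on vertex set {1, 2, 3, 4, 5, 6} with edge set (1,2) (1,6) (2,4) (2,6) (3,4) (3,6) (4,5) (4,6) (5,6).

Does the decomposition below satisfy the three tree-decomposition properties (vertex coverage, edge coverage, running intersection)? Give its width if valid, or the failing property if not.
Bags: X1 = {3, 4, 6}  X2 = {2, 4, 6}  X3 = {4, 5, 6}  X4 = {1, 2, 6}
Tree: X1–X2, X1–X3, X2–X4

Vertex coverage: the bags together contain {1, 2, 3, 4, 5, 6}, the full vertex set. Edge coverage: each edge of G has both endpoints in at least one bag. Running intersection: for every vertex, the bags containing it form a connected subtree. All three properties hold, so this is a valid tree decomposition of width max|bag| − 1 = 2, and hence tw(G) ≤ 2.

Yes; width 2.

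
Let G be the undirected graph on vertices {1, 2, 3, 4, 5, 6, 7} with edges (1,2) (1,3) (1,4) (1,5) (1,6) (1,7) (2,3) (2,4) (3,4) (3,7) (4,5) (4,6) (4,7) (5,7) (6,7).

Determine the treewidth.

A width-3 tree decomposition is:
Bags: B1 = {1, 4, 5, 7}  B2 = {1, 4, 6, 7}  B3 = {1, 3, 4, 7}  B4 = {1, 2, 3, 4}
Tree: B1–B2, B2–B3, B3–B4
Each bag holds 4 vertices, so the decomposition has width 3, which upper-bounds the treewidth. On the other hand G contains the 4-clique {1, 2, 3, 4}. A clique must lie in a single bag of any decomposition, so no decomposition can have width below 3. The upper and lower bounds meet at 3, so that is the treewidth.

3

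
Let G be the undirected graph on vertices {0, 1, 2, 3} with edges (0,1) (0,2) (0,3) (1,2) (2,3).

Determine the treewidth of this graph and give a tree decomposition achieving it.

Every bag has size at most 3, so the width is 3 − 1 = 2 and tw(G) ≤ 2. On the other hand G contains the 3-clique {0, 1, 2}. A clique must lie in a single bag of any decomposition, so no decomposition can have width below 2. Hence tw(G) = 2 exactly.

Treewidth 2.
Bags: B1 = {0, 1, 2}  B2 = {0, 2, 3}
Tree: B1–B2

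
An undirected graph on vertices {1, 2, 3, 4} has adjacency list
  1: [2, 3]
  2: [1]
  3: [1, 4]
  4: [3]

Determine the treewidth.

A width-1 tree decomposition is:
Bags: B1 = {3, 4}  B2 = {1, 3}  B3 = {1, 2}
Tree: B1–B2, B2–B3
Each bag holds 2 vertices, so the decomposition has width 1, which upper-bounds the treewidth. G has an edge, so its treewidth is at least 1. Hence tw(G) = 1 exactly.

1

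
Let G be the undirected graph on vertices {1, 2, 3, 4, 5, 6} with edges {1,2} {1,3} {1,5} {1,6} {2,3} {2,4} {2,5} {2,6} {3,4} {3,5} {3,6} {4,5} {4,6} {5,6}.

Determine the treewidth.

4

A width-4 tree decomposition is:
Bags: B1 = {2, 3, 4, 5, 6}  B2 = {1, 2, 3, 5, 6}
Tree: B1–B2
The largest bag has 5 vertices, giving width 4; this decomposition certifies tw(G) ≤ 4. On the other hand G contains the 5-clique {1, 2, 3, 5, 6}. A clique must lie in a single bag of any decomposition, so no decomposition can have width below 4. Combining the bounds, tw(G) = 4.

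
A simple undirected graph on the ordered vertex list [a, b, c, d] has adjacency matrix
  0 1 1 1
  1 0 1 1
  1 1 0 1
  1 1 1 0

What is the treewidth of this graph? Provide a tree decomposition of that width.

A single bag containing all 4 vertices is trivially a valid decomposition of width 3. On the other hand G contains the 4-clique {a, b, c, d}. A clique must lie in a single bag of any decomposition, so no decomposition can have width below 3. Therefore the treewidth is 3.

Treewidth 3.
Bags: B1 = {a, b, c, d}
Tree: (single bag)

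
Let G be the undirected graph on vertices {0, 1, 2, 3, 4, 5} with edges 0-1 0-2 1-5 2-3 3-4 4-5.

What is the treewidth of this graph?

2

A width-2 tree decomposition is:
Bags: B1 = {1, 4, 5}  B2 = {1, 3, 4}  B3 = {1, 2, 3}  B4 = {0, 1, 2}
Tree: B1–B2, B2–B3, B3–B4
Each bag holds 3 vertices, so the decomposition has width 2, which upper-bounds the treewidth. The edges 1–5–4–3–2–0–1 form a cycle, so G is not a tree and its treewidth is at least 2. Combining the bounds, tw(G) = 2.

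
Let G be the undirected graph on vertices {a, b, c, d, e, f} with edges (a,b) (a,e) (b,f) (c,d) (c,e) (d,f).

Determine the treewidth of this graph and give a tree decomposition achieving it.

Each bag holds 3 vertices, so the decomposition has width 2, which upper-bounds the treewidth. For the lower bound, G contains the cycle f–d–c–e–a–b–f, so G is not a forest; only forests have treewidth ≤ 1, hence tw(G) ≥ 2. Therefore the treewidth is 2.

Treewidth 2.
Bags: B1 = {c, d, f}  B2 = {c, e, f}  B3 = {a, e, f}  B4 = {a, b, f}
Tree: B1–B2, B2–B3, B3–B4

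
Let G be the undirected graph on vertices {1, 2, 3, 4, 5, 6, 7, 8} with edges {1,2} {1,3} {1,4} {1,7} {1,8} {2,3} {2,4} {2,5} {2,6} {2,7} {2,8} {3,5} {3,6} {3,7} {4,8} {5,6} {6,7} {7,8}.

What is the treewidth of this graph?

3

A width-3 tree decomposition is:
Bags: B1 = {1, 2, 3, 7}  B2 = {1, 2, 7, 8}  B3 = {2, 3, 6, 7}  B4 = {2, 3, 5, 6}  B5 = {1, 2, 4, 8}
Tree: B1–B2, B1–B3, B3–B4, B2–B5
The largest bag has 4 vertices, giving width 3; this decomposition certifies tw(G) ≤ 3. Conversely, {1, 2, 4, 8} is a clique of size 4, and the vertices of any clique must share a bag in every tree decomposition; so some bag has ≥ 4 vertices and tw(G) ≥ 3. The upper and lower bounds meet at 3, so that is the treewidth.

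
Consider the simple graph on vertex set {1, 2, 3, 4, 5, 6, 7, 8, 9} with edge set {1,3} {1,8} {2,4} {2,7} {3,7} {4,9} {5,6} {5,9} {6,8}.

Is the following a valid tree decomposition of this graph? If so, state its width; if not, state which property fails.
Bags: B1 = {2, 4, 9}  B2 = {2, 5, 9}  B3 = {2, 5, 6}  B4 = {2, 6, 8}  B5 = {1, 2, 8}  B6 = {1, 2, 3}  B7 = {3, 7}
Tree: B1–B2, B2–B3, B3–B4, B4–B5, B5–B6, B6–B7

No — edge (2,7) lies in no bag.

A tree decomposition must satisfy three properties: every vertex lies in some bag; for every edge, both endpoints lie together in some bag; and for every vertex, the bags containing it form a connected subtree. Here edge (2,7) lies in no bag, so the decomposition is invalid.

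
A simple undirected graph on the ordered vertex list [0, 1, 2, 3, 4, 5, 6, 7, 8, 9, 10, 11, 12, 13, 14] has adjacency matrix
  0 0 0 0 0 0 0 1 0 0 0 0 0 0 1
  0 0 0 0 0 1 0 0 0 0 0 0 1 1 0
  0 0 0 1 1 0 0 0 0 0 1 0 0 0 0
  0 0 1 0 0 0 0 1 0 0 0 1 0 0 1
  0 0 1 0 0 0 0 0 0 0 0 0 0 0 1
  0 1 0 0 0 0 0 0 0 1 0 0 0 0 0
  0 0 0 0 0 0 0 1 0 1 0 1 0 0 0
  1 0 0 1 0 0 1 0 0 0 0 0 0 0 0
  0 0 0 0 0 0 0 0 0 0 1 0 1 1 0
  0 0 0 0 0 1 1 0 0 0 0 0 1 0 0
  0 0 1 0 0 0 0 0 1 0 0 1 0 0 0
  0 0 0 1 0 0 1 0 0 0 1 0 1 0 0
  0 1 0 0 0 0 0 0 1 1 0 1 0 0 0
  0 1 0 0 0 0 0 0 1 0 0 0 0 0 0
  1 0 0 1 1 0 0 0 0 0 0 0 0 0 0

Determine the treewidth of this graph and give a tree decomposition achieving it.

Every bag has size at most 4, so the width is 4 − 1 = 3 and tw(G) ≤ 3. For the lower bound: the 4 vertex sets {0,4,14}, {2}, {3}, {6,7,10,11} are disjoint, each induces a connected subgraph, and every pair is joined by at least one edge of G. Contracting each set to a single vertex therefore yields K_{4} as a minor, and since treewidth is minor-monotone, tw(G) ≥ tw(K_{4}) = 3. Combining the bounds, tw(G) = 3.

Treewidth 3.
One optimal decomposition is:
Bags: B1 = {0, 2, 4, 14}  B2 = {0, 2, 3, 14}  B3 = {0, 2, 3, 7}  B4 = {2, 3, 7, 10}  B5 = {3, 7, 10, 11}  B6 = {6, 7, 10, 11}  B7 = {6, 8, 10, 11}  B8 = {6, 8, 11, 12}  B9 = {6, 8, 9, 12}  B10 = {8, 9, 12, 13}  B11 = {1, 9, 12, 13}  B12 = {1, 5, 9, 13}
Tree: B1–B2, B2–B3, B3–B4, B4–B5, B5–B6, B6–B7, B7–B8, B8–B9, B9–B10, B10–B11, B11–B12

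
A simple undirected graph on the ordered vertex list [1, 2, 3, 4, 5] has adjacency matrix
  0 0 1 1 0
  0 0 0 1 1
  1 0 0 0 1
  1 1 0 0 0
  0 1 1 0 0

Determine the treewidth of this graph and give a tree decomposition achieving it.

Treewidth 2.
One optimal decomposition is:
Bags: B1 = {1, 3, 5}  B2 = {1, 2, 5}  B3 = {1, 2, 4}
Tree: B1–B2, B2–B3

Every bag has size at most 3, so the width is 3 − 1 = 2 and tw(G) ≤ 2. Since 1–3–5–2–4–1 is a cycle in G, G is not acyclic. Forests are exactly the graphs of treewidth ≤ 1, so tw(G) ≥ 2. The upper and lower bounds meet at 2, so that is the treewidth.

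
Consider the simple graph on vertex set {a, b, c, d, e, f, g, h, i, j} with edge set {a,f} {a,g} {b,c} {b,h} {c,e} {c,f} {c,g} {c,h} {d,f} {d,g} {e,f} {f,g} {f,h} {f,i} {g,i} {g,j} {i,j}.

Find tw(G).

2

A width-2 tree decomposition is:
Bags: B1 = {c, f, g}  B2 = {d, f, g}  B3 = {a, f, g}  B4 = {f, g, i}  B5 = {c, f, h}  B6 = {b, c, h}  B7 = {c, e, f}  B8 = {g, i, j}
Tree: B1–B2, B2–B3, B2–B4, B1–B5, B5–B6, B1–B7, B4–B8
Each bag holds 3 vertices, so the decomposition has width 2, which upper-bounds the treewidth. On the other hand G contains the 3-clique {g, i, j}. A clique must lie in a single bag of any decomposition, so no decomposition can have width below 2. The upper and lower bounds meet at 2, so that is the treewidth.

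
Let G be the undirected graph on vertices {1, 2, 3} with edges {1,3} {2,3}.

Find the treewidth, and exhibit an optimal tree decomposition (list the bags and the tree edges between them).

Each bag holds 2 vertices, so the decomposition has width 1, which upper-bounds the treewidth. G has an edge, so its treewidth is at least 1. Combining the bounds, tw(G) = 1.

Treewidth 1.
Bags: B1 = {1, 3}  B2 = {2, 3}
Tree: B1–B2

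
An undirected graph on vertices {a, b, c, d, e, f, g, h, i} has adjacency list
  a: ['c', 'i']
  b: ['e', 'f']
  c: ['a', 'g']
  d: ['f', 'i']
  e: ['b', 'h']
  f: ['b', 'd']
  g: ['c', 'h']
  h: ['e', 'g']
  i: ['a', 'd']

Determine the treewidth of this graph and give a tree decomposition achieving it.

Each bag holds 3 vertices, so the decomposition has width 2, which upper-bounds the treewidth. For the lower bound, G contains the cycle d–i–a–c–g–h–e–b–f–d, so G is not a forest; only forests have treewidth ≤ 1, hence tw(G) ≥ 2. The upper and lower bounds meet at 2, so that is the treewidth.

Treewidth 2.
One optimal decomposition is:
Bags: B1 = {a, d, i}  B2 = {a, c, d}  B3 = {c, d, g}  B4 = {d, g, h}  B5 = {d, e, h}  B6 = {b, d, e}  B7 = {b, d, f}
Tree: B1–B2, B2–B3, B3–B4, B4–B5, B5–B6, B6–B7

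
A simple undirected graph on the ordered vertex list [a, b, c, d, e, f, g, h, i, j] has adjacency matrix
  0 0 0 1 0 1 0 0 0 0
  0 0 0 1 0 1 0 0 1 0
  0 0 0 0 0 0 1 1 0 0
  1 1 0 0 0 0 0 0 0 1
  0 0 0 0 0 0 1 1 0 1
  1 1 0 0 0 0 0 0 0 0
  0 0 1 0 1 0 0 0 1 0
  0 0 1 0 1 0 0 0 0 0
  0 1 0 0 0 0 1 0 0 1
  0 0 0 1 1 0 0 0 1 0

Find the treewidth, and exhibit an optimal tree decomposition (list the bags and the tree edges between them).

Treewidth 2.
One such decomposition:
Bags: B1 = {a, d, f}  B2 = {b, d, f}  B3 = {b, d, j}  B4 = {b, i, j}  B5 = {e, i, j}  B6 = {e, g, i}  B7 = {e, g, h}  B8 = {c, g, h}
Tree: B1–B2, B2–B3, B3–B4, B4–B5, B5–B6, B6–B7, B7–B8

Every bag has size at most 3, so the width is 3 − 1 = 2 and tw(G) ≤ 2. For the lower bound, G contains the cycle a–f–b–d–a, so G is not a forest; only forests have treewidth ≤ 1, hence tw(G) ≥ 2. Hence tw(G) = 2 exactly.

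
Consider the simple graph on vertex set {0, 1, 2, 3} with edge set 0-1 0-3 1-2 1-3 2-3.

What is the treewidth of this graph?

A width-2 tree decomposition is:
Bags: B1 = {1, 2, 3}  B2 = {0, 1, 3}
Tree: B1–B2
Each bag holds 3 vertices, so the decomposition has width 2, which upper-bounds the treewidth. For the lower bound, the 3 vertices {0, 1, 3} are pairwise adjacent, and any tree decomposition puts a clique entirely inside one bag — forcing width ≥ 2. Combining the bounds, tw(G) = 2.

2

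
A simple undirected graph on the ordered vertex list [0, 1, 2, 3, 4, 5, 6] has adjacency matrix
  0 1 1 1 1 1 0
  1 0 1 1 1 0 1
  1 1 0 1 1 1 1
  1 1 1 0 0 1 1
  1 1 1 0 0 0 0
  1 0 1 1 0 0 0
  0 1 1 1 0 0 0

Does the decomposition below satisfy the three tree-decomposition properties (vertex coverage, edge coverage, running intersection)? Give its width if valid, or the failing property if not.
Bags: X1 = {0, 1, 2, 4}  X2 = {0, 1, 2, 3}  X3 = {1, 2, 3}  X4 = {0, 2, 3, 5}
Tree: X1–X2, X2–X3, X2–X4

A tree decomposition must satisfy three properties: every vertex lies in some bag; for every edge, both endpoints lie together in some bag; and for every vertex, the bags containing it form a connected subtree. Here vertex 6 appears in no bag, so the decomposition is invalid.

No — vertex 6 appears in no bag.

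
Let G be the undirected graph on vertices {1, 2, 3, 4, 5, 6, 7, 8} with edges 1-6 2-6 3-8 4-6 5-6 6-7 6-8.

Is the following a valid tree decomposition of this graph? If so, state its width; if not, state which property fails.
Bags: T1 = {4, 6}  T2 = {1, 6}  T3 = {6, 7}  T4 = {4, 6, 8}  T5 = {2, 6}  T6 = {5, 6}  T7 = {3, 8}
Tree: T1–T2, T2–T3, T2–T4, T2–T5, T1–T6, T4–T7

A tree decomposition must satisfy three properties: every vertex lies in some bag; for every edge, both endpoints lie together in some bag; and for every vertex, the bags containing it form a connected subtree. Here bags containing vertex 4 are not connected in the tree, so the decomposition is invalid.

No — bags containing vertex 4 are not connected in the tree.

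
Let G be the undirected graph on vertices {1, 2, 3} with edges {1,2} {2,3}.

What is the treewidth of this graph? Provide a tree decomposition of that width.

Each bag holds 2 vertices, so the decomposition has width 1, which upper-bounds the treewidth. Since G has at least one edge (e.g. 3–2), it is not an edgeless graph, so tw(G) ≥ 1. Hence tw(G) = 1 exactly.

Treewidth 1.
Bags: B1 = {2, 3}  B2 = {1, 2}
Tree: B1–B2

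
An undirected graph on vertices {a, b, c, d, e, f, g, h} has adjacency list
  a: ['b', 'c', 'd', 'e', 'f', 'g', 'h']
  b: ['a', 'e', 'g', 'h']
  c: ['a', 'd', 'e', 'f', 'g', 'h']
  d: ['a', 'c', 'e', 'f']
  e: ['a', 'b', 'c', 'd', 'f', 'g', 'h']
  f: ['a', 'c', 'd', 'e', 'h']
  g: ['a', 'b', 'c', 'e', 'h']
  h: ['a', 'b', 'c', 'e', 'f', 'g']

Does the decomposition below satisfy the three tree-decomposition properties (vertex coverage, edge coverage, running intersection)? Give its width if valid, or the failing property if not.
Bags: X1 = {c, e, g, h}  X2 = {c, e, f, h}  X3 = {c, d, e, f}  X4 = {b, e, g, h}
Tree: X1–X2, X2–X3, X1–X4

A tree decomposition must satisfy three properties: every vertex lies in some bag; for every edge, both endpoints lie together in some bag; and for every vertex, the bags containing it form a connected subtree. Here vertex a appears in no bag, so the decomposition is invalid.

No — vertex a appears in no bag.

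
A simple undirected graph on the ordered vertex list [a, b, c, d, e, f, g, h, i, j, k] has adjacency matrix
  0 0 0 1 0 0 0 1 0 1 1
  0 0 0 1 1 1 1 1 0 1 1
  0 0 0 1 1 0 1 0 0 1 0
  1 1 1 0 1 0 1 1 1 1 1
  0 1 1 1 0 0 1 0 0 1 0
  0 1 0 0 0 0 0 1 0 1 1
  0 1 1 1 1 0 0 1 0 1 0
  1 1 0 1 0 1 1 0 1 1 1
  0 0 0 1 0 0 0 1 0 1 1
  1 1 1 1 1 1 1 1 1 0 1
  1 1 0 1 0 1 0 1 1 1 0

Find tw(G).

4

A width-4 tree decomposition is:
Bags: B1 = {b, d, h, j, k}  B2 = {b, d, g, h, j}  B3 = {b, f, h, j, k}  B4 = {b, d, e, g, j}  B5 = {a, d, h, j, k}  B6 = {d, h, i, j, k}  B7 = {c, d, e, g, j}
Tree: B1–B2, B1–B3, B2–B4, B1–B5, B5–B6, B4–B7
Every bag has size at most 5, so the width is 5 − 1 = 4 and tw(G) ≤ 4. Conversely, {c, d, e, g, j} is a clique of size 5, and the vertices of any clique must share a bag in every tree decomposition; so some bag has ≥ 5 vertices and tw(G) ≥ 4. Therefore the treewidth is 4.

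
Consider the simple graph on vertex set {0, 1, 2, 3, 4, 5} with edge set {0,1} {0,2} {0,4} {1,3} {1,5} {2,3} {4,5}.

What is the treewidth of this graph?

2

A width-2 tree decomposition is:
Bags: B1 = {0, 2, 3}  B2 = {0, 1, 3}  B3 = {0, 1, 4}  B4 = {1, 4, 5}
Tree: B1–B2, B2–B3, B3–B4
Each bag holds 3 vertices, so the decomposition has width 2, which upper-bounds the treewidth. The edges 2–3–1–0–2 form a cycle, so G is not a tree and its treewidth is at least 2. Combining the bounds, tw(G) = 2.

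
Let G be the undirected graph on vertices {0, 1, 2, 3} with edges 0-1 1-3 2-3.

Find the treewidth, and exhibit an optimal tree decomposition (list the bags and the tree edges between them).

Treewidth 1.
Bags: B1 = {1, 3}  B2 = {2, 3}  B3 = {0, 1}
Tree: B1–B2, B1–B3

The largest bag has 2 vertices, giving width 1; this decomposition certifies tw(G) ≤ 1. G has an edge, so its treewidth is at least 1. Hence tw(G) = 1 exactly.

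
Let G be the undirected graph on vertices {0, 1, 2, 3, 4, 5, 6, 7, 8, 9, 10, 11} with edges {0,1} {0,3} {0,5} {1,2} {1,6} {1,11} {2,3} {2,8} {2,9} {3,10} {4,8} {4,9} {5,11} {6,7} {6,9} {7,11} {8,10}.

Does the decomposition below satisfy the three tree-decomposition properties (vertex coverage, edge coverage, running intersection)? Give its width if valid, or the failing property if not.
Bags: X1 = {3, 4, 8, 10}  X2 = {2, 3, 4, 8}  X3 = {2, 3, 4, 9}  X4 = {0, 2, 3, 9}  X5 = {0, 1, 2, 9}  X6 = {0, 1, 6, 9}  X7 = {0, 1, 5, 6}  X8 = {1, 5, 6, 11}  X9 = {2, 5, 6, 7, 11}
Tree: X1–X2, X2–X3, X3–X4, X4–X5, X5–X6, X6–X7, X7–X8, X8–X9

No — bags containing vertex 2 are not connected in the tree.

A tree decomposition must satisfy three properties: every vertex lies in some bag; for every edge, both endpoints lie together in some bag; and for every vertex, the bags containing it form a connected subtree. Here bags containing vertex 2 are not connected in the tree, so the decomposition is invalid.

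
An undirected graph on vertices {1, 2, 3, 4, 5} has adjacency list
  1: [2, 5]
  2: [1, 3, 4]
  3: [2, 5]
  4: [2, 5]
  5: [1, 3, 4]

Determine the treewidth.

A width-2 tree decomposition is:
Bags: B1 = {2, 3, 5}  B2 = {1, 2, 5}  B3 = {2, 4, 5}
Tree: B1–B2, B2–B3
Every bag has size at most 3, so the width is 3 − 1 = 2 and tw(G) ≤ 2. For the lower bound, G contains the cycle 3–2–1–5–3, so G is not a forest; only forests have treewidth ≤ 1, hence tw(G) ≥ 2. Hence tw(G) = 2 exactly.

2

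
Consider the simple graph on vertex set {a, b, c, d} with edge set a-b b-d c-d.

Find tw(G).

1

A width-1 tree decomposition is:
Bags: B1 = {c, d}  B2 = {b, d}  B3 = {a, b}
Tree: B1–B2, B2–B3
Every bag has size at most 2, so the width is 2 − 1 = 1 and tw(G) ≤ 1. Any graph with an edge has treewidth ≥ 1, and G has the edge d–c. Hence tw(G) = 1 exactly.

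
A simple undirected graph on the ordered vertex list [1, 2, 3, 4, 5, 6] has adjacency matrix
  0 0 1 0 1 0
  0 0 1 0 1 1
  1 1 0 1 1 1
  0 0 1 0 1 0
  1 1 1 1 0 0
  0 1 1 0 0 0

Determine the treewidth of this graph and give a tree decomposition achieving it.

Treewidth 2.
One optimal decomposition is:
Bags: B1 = {2, 3, 5}  B2 = {1, 3, 5}  B3 = {3, 4, 5}  B4 = {2, 3, 6}
Tree: B1–B2, B2–B3, B1–B4

Each bag holds 3 vertices, so the decomposition has width 2, which upper-bounds the treewidth. On the other hand G contains the 3-clique {1, 3, 5}. A clique must lie in a single bag of any decomposition, so no decomposition can have width below 2. Combining the bounds, tw(G) = 2.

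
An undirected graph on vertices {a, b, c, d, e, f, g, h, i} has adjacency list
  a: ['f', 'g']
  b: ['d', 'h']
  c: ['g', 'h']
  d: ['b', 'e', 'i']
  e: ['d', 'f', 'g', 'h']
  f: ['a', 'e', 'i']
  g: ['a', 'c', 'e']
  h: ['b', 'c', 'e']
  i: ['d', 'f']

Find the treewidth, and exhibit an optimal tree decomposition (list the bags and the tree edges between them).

Treewidth 3.
Bags: B1 = {a, c, f, g}  B2 = {c, e, f, g}  B3 = {c, e, f, h}  B4 = {e, f, h, i}  B5 = {d, e, h, i}  B6 = {b, d, h, i}
Tree: B1–B2, B2–B3, B3–B4, B4–B5, B5–B6

Every bag has size at most 4, so the width is 4 − 1 = 3 and tw(G) ≤ 3. For the lower bound: the 4 vertex sets {a,c,g}, {f}, {e}, {b,d,h,i} are disjoint, each induces a connected subgraph, and every pair is joined by at least one edge of G. Contracting each set to a single vertex therefore yields K_{4} as a minor, and since treewidth is minor-monotone, tw(G) ≥ tw(K_{4}) = 3. The upper and lower bounds meet at 3, so that is the treewidth.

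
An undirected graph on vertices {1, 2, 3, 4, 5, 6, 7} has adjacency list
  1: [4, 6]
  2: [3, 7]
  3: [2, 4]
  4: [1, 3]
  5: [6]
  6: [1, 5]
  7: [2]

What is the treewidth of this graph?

A width-1 tree decomposition is:
Bags: B1 = {2, 7}  B2 = {2, 3}  B3 = {3, 4}  B4 = {1, 4}  B5 = {1, 6}  B6 = {5, 6}
Tree: B1–B2, B2–B3, B3–B4, B4–B5, B5–B6
The largest bag has 2 vertices, giving width 1; this decomposition certifies tw(G) ≤ 1. Since G has at least one edge (e.g. 7–2), it is not an edgeless graph, so tw(G) ≥ 1. Hence tw(G) = 1 exactly.

1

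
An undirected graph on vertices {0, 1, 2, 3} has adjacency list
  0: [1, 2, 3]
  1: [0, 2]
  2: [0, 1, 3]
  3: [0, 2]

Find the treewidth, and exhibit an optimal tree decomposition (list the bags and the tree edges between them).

Treewidth 2.
One optimal decomposition is:
Bags: B1 = {0, 1, 2}  B2 = {0, 2, 3}
Tree: B1–B2

The largest bag has 3 vertices, giving width 2; this decomposition certifies tw(G) ≤ 2. On the other hand G contains the 3-clique {0, 1, 2}. A clique must lie in a single bag of any decomposition, so no decomposition can have width below 2. Hence tw(G) = 2 exactly.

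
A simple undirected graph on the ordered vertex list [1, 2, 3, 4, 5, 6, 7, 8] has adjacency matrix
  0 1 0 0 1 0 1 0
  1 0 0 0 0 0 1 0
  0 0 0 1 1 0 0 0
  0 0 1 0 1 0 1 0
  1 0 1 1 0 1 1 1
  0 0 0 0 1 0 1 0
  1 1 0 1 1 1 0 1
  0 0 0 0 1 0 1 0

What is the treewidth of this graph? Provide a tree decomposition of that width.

Treewidth 2.
One optimal decomposition is:
Bags: B1 = {5, 6, 7}  B2 = {1, 5, 7}  B3 = {4, 5, 7}  B4 = {5, 7, 8}  B5 = {3, 4, 5}  B6 = {1, 2, 7}
Tree: B1–B2, B1–B3, B3–B4, B3–B5, B2–B6

Each bag holds 3 vertices, so the decomposition has width 2, which upper-bounds the treewidth. Conversely, {1, 2, 7} is a clique of size 3, and the vertices of any clique must share a bag in every tree decomposition; so some bag has ≥ 3 vertices and tw(G) ≥ 2. Hence tw(G) = 2 exactly.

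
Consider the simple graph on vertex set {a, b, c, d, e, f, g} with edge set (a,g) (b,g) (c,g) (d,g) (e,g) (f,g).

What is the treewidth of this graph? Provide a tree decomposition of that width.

Treewidth 1.
Bags: B1 = {b, g}  B2 = {d, g}  B3 = {f, g}  B4 = {c, g}  B5 = {a, g}  B6 = {e, g}
Tree: B1–B2, B2–B3, B1–B4, B2–B5, B4–B6

Each bag holds 2 vertices, so the decomposition has width 1, which upper-bounds the treewidth. G has an edge, so its treewidth is at least 1. Therefore the treewidth is 1.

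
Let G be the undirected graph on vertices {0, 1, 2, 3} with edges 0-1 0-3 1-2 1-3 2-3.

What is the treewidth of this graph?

2

A width-2 tree decomposition is:
Bags: B1 = {1, 2, 3}  B2 = {0, 1, 3}
Tree: B1–B2
The largest bag has 3 vertices, giving width 2; this decomposition certifies tw(G) ≤ 2. Conversely, {0, 1, 3} is a clique of size 3, and the vertices of any clique must share a bag in every tree decomposition; so some bag has ≥ 3 vertices and tw(G) ≥ 2. Hence tw(G) = 2 exactly.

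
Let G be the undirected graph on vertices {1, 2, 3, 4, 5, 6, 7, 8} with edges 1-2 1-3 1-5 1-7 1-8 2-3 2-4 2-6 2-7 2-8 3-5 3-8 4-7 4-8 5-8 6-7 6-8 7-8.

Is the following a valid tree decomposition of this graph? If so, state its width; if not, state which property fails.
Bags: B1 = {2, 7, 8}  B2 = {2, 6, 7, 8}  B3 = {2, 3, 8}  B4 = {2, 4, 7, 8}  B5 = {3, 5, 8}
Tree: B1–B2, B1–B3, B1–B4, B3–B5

No — vertex 1 appears in no bag.

A tree decomposition must satisfy three properties: every vertex lies in some bag; for every edge, both endpoints lie together in some bag; and for every vertex, the bags containing it form a connected subtree. Here vertex 1 appears in no bag, so the decomposition is invalid.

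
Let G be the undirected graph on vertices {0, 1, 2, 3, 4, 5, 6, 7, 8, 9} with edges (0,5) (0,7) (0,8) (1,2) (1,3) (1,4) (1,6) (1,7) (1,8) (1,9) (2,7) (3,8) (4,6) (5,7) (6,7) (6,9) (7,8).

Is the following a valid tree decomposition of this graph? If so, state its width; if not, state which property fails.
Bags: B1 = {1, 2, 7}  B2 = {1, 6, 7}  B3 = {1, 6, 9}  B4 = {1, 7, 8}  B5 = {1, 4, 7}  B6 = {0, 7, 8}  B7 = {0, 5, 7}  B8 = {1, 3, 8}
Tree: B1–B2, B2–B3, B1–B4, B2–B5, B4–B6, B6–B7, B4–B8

A tree decomposition must satisfy three properties: every vertex lies in some bag; for every edge, both endpoints lie together in some bag; and for every vertex, the bags containing it form a connected subtree. Here edge (6,4) lies in no bag, so the decomposition is invalid.

No — edge (6,4) lies in no bag.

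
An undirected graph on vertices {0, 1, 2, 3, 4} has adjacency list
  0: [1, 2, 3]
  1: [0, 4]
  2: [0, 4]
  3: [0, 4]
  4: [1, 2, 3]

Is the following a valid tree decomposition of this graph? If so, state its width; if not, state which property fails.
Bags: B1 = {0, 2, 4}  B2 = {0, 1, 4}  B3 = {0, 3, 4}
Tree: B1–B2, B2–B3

Vertex coverage: the bags together contain {0, 1, 2, 3, 4}, the full vertex set. Edge coverage: each edge of G has both endpoints in at least one bag. Running intersection: for every vertex, the bags containing it form a connected subtree. All three properties hold, so this is a valid tree decomposition of width max|bag| − 1 = 2, and hence tw(G) ≤ 2.

Yes; width 2.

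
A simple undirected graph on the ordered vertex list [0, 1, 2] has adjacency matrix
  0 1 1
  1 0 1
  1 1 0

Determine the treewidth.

A width-2 tree decomposition is:
Bags: B1 = {0, 1, 2}
Tree: (single bag)
A single bag containing all 3 vertices is trivially a valid decomposition of width 2. On the other hand G contains the 3-clique {0, 1, 2}. A clique must lie in a single bag of any decomposition, so no decomposition can have width below 2. The upper and lower bounds meet at 2, so that is the treewidth.

2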